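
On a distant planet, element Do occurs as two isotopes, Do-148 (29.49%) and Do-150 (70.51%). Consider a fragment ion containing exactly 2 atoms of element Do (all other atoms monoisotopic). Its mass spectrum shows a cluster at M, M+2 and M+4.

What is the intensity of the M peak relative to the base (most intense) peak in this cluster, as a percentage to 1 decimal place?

17.5%

Binomial terms of (0.2949 + 0.7051)^2: M 0.0870, M+2 0.4159, M+4 0.4972 → M+4 is the base peak.
P(M+4) = C(2,2) × 0.2949^0 × 0.7051^2 = 1 × 1.0000 × 0.49716601 = 0.497166 (base)
P(M) = C(2,0) × 0.2949^2 × 0.7051^0 = 1 × 0.08696601 × 1.0000 = 0.086966
Relative intensity = 0.086966 / 0.497166 × 100 = 17.5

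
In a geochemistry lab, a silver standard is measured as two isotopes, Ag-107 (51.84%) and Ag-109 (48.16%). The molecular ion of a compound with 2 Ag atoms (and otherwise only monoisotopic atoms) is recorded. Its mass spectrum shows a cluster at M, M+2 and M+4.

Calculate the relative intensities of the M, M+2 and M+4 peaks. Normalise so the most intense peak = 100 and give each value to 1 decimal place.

The 2 Ag atoms are independent, so intensities follow the terms of (0.5184 + 0.4816)^2.
P(M) = 0.5184^2 = 0.268739
P(M+2) = 2 × 0.5184^1 × 0.4816^1 = 0.499323
P(M+4) = 0.4816^2 = 0.231939
The M+2 peak is largest (0.499323); scaling to 100 gives 53.8 : 100.0 : 46.5.

53.8 : 100.0 : 46.5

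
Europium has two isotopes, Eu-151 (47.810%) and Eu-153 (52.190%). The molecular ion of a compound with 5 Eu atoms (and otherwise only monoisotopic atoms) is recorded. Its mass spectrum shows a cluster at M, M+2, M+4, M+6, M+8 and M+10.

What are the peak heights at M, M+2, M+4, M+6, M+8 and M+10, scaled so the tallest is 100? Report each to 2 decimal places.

7.69 : 41.96 : 91.61 : 100.00 : 54.58 : 11.92

The 5 Eu atoms are independent, so intensities follow the terms of (0.47810 + 0.52190)^5.
P(M) = 0.47810^5 = 0.024980
P(M+2) = 5 × 0.47810^4 × 0.52190^1 = 0.136343
P(M+4) = 10 × 0.47810^3 × 0.52190^2 = 0.297667
P(M+6) = 10 × 0.47810^2 × 0.52190^3 = 0.324937
P(M+8) = 5 × 0.47810^1 × 0.52190^4 = 0.177353
P(M+10) = 0.52190^5 = 0.038720
The M+6 peak is largest (0.324937); scaling to 100 gives 7.69 : 41.96 : 91.61 : 100.00 : 54.58 : 11.92.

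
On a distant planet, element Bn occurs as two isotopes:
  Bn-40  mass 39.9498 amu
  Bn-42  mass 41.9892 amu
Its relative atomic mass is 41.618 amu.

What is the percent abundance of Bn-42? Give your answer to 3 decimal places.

With x = fraction of Bn-40 (so Bn-42 is 1 − x):
39.9498·x + 41.9892·(1 − x) = 41.618
(39.9498 − 41.9892)·x = 41.618 − 41.9892
x = -0.3712 / -2.0394 = 0.18201 → 18.201% Bn-40, 81.799% Bn-42.

81.799%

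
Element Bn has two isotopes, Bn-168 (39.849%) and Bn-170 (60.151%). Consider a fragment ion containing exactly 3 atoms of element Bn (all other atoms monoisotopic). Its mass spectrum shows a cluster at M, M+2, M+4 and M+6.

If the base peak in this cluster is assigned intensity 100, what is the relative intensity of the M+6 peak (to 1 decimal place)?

50.3

Binomial terms of (0.39849 + 0.60151)^3: M 0.0633, M+2 0.2865, M+4 0.4325, M+6 0.2176 → M+4 is the base peak.
P(M+4) = C(3,2) × 0.39849^1 × 0.60151^2 = 3 × 0.39849 × 0.36181428 = 0.432538 (base)
P(M+6) = C(3,3) × 0.39849^0 × 0.60151^3 = 1 × 1.0000 × 0.21763491 = 0.217635
Relative intensity = 0.217635 / 0.432538 × 100 = 50.3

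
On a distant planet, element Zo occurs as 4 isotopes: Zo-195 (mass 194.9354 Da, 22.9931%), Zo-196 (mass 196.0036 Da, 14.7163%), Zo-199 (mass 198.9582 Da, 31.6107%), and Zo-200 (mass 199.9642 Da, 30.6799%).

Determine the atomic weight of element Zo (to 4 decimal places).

Average mass = Σ (abundance × isotope mass) = 0.229931 × 194.9354 + 0.147163 × 196.0036 + 0.316107 × 198.9582 + 0.306799 × 199.9642
= 44.82169 + 28.84448 + 62.89208 + 61.34882 = 197.90707 Da

197.9071 Da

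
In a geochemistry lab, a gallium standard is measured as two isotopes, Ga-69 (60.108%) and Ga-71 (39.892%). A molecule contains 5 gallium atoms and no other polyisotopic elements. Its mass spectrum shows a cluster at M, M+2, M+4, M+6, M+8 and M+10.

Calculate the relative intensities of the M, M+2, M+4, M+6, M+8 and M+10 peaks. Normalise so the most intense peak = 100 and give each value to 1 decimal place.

22.7 : 75.3 : 100.0 : 66.4 : 22.0 : 2.9

The 5 Ga atoms are independent, so intensities follow the terms of (0.60108 + 0.39892)^5.
P(M) = 0.60108^5 = 0.078462
P(M+2) = 5 × 0.60108^4 × 0.39892^1 = 0.260366
P(M+4) = 10 × 0.60108^3 × 0.39892^2 = 0.345596
P(M+6) = 10 × 0.60108^2 × 0.39892^3 = 0.229362
P(M+8) = 5 × 0.60108^1 × 0.39892^4 = 0.076111
P(M+10) = 0.39892^5 = 0.010103
The M+4 peak is largest (0.345596); scaling to 100 gives 22.7 : 75.3 : 100.0 : 66.4 : 22.0 : 2.9.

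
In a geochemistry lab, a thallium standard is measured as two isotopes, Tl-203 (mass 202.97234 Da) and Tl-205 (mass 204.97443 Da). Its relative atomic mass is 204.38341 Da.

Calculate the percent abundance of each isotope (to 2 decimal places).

Let x be the fractional abundance of Tl-203; then Tl-205 has abundance 1 − x.
202.97234·x + 204.97443·(1 − x) = 204.38341
(202.97234 − 204.97443)·x = 204.38341 − 204.97443
x = -0.59102 / -2.00209 = 0.29520 → 29.52% Tl-203, 70.48% Tl-205.

Tl-203: 29.52%, Tl-205: 70.48%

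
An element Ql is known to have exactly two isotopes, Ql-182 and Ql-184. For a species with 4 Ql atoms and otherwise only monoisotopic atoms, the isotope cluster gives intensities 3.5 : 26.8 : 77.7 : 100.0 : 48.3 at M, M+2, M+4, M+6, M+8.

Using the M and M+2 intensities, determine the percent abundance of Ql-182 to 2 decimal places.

34.31%

Write p for the Ql-182 fraction. I(M+2)/I(M) = [C(4,1)·p^3·(1−p)] / p^4 = 4·(1−p)/p = 26.8/3.5 = 7.6571
(1−p)/p = 7.6571/4 = 1.9143  ⇒  p = 1/(1 + 1.9143) = 0.3431
Ql-182: 34.31%, Ql-184: 65.69%.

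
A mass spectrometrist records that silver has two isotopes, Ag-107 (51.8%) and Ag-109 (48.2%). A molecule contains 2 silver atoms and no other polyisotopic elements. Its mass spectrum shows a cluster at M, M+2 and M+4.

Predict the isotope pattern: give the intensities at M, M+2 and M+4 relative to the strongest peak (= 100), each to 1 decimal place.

53.7 : 100.0 : 46.5

Each Ag atom is independently Ag-107 (p = 0.518) or Ag-109 (q = 0.482); the cluster is the binomial expansion (p + q)^2.
P(M) = 0.518^2 = 0.268324
P(M+2) = 2 × 0.518^1 × 0.482^1 = 0.499352
P(M+4) = 0.482^2 = 0.232324
The M+2 peak is largest (0.499352); scaling to 100 gives 53.7 : 100.0 : 46.5.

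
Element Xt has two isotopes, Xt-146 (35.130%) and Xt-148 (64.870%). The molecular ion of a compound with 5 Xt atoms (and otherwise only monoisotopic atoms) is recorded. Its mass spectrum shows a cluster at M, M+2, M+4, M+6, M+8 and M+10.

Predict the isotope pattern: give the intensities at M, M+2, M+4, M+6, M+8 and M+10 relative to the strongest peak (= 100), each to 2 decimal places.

Expanding (0.35130 + 0.64870)^5:
P(M) = 0.35130^5 = 0.005350
P(M+2) = 5 × 0.35130^4 × 0.64870^1 = 0.049400
P(M+4) = 10 × 0.35130^3 × 0.64870^2 = 0.182441
P(M+6) = 10 × 0.35130^2 × 0.64870^3 = 0.336890
P(M+8) = 5 × 0.35130^1 × 0.64870^4 = 0.311045
P(M+10) = 0.64870^5 = 0.114873
The M+6 peak is largest (0.336890); scaling to 100 gives 1.59 : 14.66 : 54.15 : 100.00 : 92.33 : 34.10.

1.59 : 14.66 : 54.15 : 100.00 : 92.33 : 34.10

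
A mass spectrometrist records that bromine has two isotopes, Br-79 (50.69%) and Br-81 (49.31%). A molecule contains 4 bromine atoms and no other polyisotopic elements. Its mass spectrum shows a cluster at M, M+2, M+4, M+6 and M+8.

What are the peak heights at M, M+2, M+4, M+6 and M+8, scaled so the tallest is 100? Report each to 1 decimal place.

Expanding (0.5069 + 0.4931)^4:
P(M) = 0.5069^4 = 0.066022
P(M+2) = 4 × 0.5069^3 × 0.4931^1 = 0.256899
P(M+4) = 6 × 0.5069^2 × 0.4931^2 = 0.374857
P(M+6) = 4 × 0.5069^1 × 0.4931^3 = 0.243101
P(M+8) = 0.4931^4 = 0.059121
The M+4 peak is largest (0.374857); scaling to 100 gives 17.6 : 68.5 : 100.0 : 64.9 : 15.8.

17.6 : 68.5 : 100.0 : 64.9 : 15.8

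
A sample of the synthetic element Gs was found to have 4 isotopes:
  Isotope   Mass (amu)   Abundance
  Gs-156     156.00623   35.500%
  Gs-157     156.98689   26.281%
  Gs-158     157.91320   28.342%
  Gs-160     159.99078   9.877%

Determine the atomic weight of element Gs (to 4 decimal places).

Average mass = Σ (abundance × isotope mass) = 0.35500 × 156.00623 + 0.26281 × 156.98689 + 0.28342 × 157.91320 + 0.09877 × 159.99078
= 55.382212 + 41.257725 + 44.755759 + 15.802289 = 157.197985 amu

157.1980 amu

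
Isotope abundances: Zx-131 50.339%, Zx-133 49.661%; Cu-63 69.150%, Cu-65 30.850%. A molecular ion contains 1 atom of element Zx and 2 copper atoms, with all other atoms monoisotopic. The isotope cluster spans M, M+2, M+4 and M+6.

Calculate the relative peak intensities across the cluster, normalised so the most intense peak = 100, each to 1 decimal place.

53.2 : 100.0 : 57.4 : 10.5

Element Zx pattern (n=1): 0.50339 : 0.49661
Copper pattern (n=2): 0.47817225 : 0.4266555 : 0.09517225
Convolve the two distributions (both contribute in 2-u steps):
  M: 0.50339×0.47817225 = 0.240707
  M+2: 0.50339×0.4266555 + 0.49661×0.47817225 = 0.452239
  M+4: 0.50339×0.09517225 + 0.49661×0.4266555 = 0.259790
  M+6: 0.49661×0.09517225 = 0.047263
Scale to base peak (0.452239) = 100: 53.2 : 100.0 : 57.4 : 10.5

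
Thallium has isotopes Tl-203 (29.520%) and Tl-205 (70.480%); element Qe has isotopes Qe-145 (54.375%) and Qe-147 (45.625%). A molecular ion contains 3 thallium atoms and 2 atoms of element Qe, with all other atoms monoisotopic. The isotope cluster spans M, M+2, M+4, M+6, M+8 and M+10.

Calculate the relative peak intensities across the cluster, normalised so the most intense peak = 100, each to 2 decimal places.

2.11 : 18.67 : 62.99 : 100.00 : 73.66 : 20.24

Thallium pattern (n=3): 0.02572463 : 0.18425524 : 0.43991564 : 0.35010449
Element Qe pattern (n=2): 0.29566406 : 0.49617187 : 0.20816406
Convolve the two distributions (both contribute in 2-u steps):
  M: 0.02572463×0.29566406 = 0.007606
  M+2: 0.02572463×0.49617187 + 0.18425524×0.29566406 = 0.067241
  M+4: 0.02572463×0.20816406 + 0.18425524×0.49617187 + 0.43991564×0.29566406 = 0.226844
  M+6: 0.18425524×0.20816406 + 0.43991564×0.49617187 + 0.35010449×0.29566406 = 0.360142
  M+8: 0.43991564×0.20816406 + 0.35010449×0.49617187 = 0.265287
  M+10: 0.35010449×0.20816406 = 0.072879
Scale to base peak (0.360142) = 100: 2.11 : 18.67 : 62.99 : 100.00 : 73.66 : 20.24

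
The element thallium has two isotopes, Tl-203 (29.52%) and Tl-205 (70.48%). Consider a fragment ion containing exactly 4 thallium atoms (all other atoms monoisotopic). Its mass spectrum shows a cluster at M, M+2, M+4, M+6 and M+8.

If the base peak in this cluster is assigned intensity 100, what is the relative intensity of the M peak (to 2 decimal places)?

1.84

Term probabilities: M 0.0076, M+2 0.0725, M+4 0.2597, M+6 0.4134, M+8 0.2468. Base peak = M+6.
P(M+6) = C(4,3) × 0.2952^1 × 0.7048^3 = 4 × 0.2952 × 0.35010449 = 0.413403 (base)
P(M) = C(4,0) × 0.2952^4 × 0.7048^0 = 1 × 0.00759391 × 1.0000 = 0.007594
Relative intensity = 0.007594 / 0.413403 × 100 = 1.84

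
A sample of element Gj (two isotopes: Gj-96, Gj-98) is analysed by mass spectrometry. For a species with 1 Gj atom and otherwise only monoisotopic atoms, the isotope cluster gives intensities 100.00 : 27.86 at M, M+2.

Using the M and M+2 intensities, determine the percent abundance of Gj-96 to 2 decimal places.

Write p for the Gj-96 fraction. I(M+2)/I(M) = [C(1,1)·p^0·(1−p)] / p^1 = 1·(1−p)/p = 27.86/100.00 = 0.2786
(1−p)/p = 0.2786/1 = 0.2786  ⇒  p = 1/(1 + 0.2786) = 0.7821
Gj-96: 78.21%, Gj-98: 21.79%.

78.21%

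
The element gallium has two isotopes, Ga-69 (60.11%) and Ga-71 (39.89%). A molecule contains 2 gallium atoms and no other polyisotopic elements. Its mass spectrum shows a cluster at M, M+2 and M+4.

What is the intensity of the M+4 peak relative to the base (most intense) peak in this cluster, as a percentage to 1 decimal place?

33.2%

Binomial terms of (0.6011 + 0.3989)^2: M 0.3613, M+2 0.4796, M+4 0.1591 → M+2 is the base peak.
P(M+2) = C(2,1) × 0.6011^1 × 0.3989^1 = 2 × 0.6011 × 0.3989 = 0.479558 (base)
P(M+4) = C(2,2) × 0.6011^0 × 0.3989^2 = 1 × 1.0000 × 0.15912121 = 0.159121
Relative intensity = 0.159121 / 0.479558 × 100 = 33.2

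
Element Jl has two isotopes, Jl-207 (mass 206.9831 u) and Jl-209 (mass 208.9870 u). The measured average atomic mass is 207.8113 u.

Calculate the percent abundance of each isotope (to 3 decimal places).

Jl-207: 58.671%, Jl-209: 41.329%

With x = fraction of Jl-207 (so Jl-209 is 1 − x):
206.9831·x + 208.9870·(1 − x) = 207.8113
(206.9831 − 208.9870)·x = 207.8113 − 208.9870
x = -1.1757 / -2.0039 = 0.58671 → 58.671% Jl-207, 41.329% Jl-209.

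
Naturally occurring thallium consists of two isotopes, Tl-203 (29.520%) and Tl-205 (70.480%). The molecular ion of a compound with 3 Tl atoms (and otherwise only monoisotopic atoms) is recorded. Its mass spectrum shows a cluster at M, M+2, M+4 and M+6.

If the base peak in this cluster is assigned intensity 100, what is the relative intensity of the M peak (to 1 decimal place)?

(0.29520 + 0.70480)^3 gives M 0.0257, M+2 0.1843, M+4 0.4399, M+6 0.3501; the largest is M+4.
P(M+4) = C(3,2) × 0.29520^1 × 0.70480^2 = 3 × 0.2952 × 0.49674304 = 0.439916 (base)
P(M) = C(3,0) × 0.29520^3 × 0.70480^0 = 1 × 0.02572463 × 1.0000 = 0.025725
Relative intensity = 0.025725 / 0.439916 × 100 = 5.8

5.8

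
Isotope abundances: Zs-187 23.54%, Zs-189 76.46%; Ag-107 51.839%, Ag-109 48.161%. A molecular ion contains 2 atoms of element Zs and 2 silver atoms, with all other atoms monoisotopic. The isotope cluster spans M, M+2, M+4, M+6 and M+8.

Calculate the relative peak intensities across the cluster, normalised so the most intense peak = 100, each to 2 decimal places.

Element Zs pattern (n=2): 0.05541316 : 0.35997368 : 0.58461316
Silver pattern (n=2): 0.26872819 : 0.49932362 : 0.23194819
Convolve the two distributions (both contribute in 2-u steps):
  M: 0.05541316×0.26872819 = 0.014891
  M+2: 0.05541316×0.49932362 + 0.35997368×0.26872819 = 0.124404
  M+4: 0.05541316×0.23194819 + 0.35997368×0.49932362 + 0.58461316×0.26872819 = 0.349698
  M+6: 0.35997368×0.23194819 + 0.58461316×0.49932362 = 0.375406
  M+8: 0.58461316×0.23194819 = 0.135600
Scale to base peak (0.375406) = 100: 3.97 : 33.14 : 93.15 : 100.00 : 36.12

3.97 : 33.14 : 93.15 : 100.00 : 36.12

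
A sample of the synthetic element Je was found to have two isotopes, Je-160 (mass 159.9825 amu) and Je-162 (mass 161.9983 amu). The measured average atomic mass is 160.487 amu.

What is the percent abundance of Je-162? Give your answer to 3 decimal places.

Let x be the fractional abundance of Je-160; then Je-162 has abundance 1 − x.
159.9825·x + 161.9983·(1 − x) = 160.487
(159.9825 − 161.9983)·x = 160.487 − 161.9983
x = -1.5113 / -2.0158 = 0.74973 → 74.973% Je-160, 25.027% Je-162.

25.027%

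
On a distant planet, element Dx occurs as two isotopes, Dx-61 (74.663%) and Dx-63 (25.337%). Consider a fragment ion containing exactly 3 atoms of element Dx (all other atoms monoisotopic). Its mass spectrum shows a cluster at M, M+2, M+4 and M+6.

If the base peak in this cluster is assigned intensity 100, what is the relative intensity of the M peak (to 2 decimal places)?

Binomial terms of (0.74663 + 0.25337)^3: M 0.4162, M+2 0.4237, M+4 0.1438, M+6 0.0163 → M+2 is the base peak.
P(M+2) = C(3,1) × 0.74663^2 × 0.25337^1 = 3 × 0.55745636 × 0.25337 = 0.423728 (base)
P(M) = C(3,0) × 0.74663^3 × 0.25337^0 = 1 × 0.41621364 × 1.0000 = 0.416214
Relative intensity = 0.416214 / 0.423728 × 100 = 98.23

98.23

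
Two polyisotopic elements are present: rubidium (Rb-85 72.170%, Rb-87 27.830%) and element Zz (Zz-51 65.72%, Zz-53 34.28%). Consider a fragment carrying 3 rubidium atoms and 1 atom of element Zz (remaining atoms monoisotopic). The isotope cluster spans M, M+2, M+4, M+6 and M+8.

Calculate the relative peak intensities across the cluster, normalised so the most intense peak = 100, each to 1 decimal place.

59.6 : 100.0 : 62.5 : 17.3 : 1.8

Rubidium pattern (n=3): 0.37589809 : 0.43485841 : 0.16768892 : 0.02155458
Element Zz pattern (n=1): 0.6572 : 0.3428
Convolve the two distributions (both contribute in 2-u steps):
  M: 0.37589809×0.6572 = 0.247040
  M+2: 0.37589809×0.3428 + 0.43485841×0.6572 = 0.414647
  M+4: 0.43485841×0.3428 + 0.16768892×0.6572 = 0.259275
  M+6: 0.16768892×0.3428 + 0.02155458×0.6572 = 0.071649
  M+8: 0.02155458×0.3428 = 0.007389
Scale to base peak (0.414647) = 100: 59.6 : 100.0 : 62.5 : 17.3 : 1.8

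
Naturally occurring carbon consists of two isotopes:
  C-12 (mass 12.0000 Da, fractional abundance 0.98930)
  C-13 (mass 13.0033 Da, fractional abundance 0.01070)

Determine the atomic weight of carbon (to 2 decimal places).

12.01 Da

Weight each isotope mass by its fractional abundance: 0.98930 × 12.0000 + 0.01070 × 13.0033
= 11.87160 + 0.13914 = 12.01074 Da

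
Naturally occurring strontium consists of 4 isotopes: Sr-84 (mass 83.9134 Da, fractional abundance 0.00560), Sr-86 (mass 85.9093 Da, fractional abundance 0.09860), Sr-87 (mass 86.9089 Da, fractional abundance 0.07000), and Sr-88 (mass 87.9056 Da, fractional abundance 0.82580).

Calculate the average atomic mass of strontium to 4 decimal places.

87.6166 Da

The abundance-weighted mean is 0.00560 × 83.9134 + 0.09860 × 85.9093 + 0.07000 × 86.9089 + 0.82580 × 87.9056
= 0.46992 + 8.47066 + 6.08362 + 72.59244 = 87.61664 Da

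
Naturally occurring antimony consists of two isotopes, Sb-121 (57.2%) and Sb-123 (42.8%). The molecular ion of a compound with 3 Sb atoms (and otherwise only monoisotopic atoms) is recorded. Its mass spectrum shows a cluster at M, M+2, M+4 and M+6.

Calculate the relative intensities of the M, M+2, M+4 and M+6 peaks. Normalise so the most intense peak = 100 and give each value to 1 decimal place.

Each Sb atom is independently Sb-121 (p = 0.572) or Sb-123 (q = 0.428); the cluster is the binomial expansion (p + q)^3.
P(M) = 0.572^3 = 0.187149
P(M+2) = 3 × 0.572^2 × 0.428^1 = 0.420104
P(M+4) = 3 × 0.572^1 × 0.428^2 = 0.314344
P(M+6) = 0.428^3 = 0.078403
The M+2 peak is largest (0.420104); scaling to 100 gives 44.5 : 100.0 : 74.8 : 18.7.

44.5 : 100.0 : 74.8 : 18.7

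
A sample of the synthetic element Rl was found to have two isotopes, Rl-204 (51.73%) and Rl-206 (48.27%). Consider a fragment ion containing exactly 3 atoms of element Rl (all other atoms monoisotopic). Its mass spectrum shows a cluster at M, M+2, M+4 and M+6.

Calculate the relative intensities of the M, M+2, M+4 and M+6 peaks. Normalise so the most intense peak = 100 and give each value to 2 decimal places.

35.72 : 100.00 : 93.31 : 29.02

Each Rl atom is independently Rl-204 (p = 0.5173) or Rl-206 (q = 0.4827); the cluster is the binomial expansion (p + q)^3.
P(M) = 0.5173^3 = 0.138429
P(M+2) = 3 × 0.5173^2 × 0.4827^1 = 0.387511
P(M+4) = 3 × 0.5173^1 × 0.4827^2 = 0.361592
P(M+6) = 0.4827^3 = 0.112469
The M+2 peak is largest (0.387511); scaling to 100 gives 35.72 : 100.00 : 93.31 : 29.02.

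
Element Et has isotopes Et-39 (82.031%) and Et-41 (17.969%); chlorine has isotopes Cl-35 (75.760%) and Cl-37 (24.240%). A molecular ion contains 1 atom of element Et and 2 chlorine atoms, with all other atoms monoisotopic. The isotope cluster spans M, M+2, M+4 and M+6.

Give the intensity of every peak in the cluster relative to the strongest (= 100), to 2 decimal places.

Element Et pattern (n=1): 0.82031 : 0.17969
Chlorine pattern (n=2): 0.57395776 : 0.36728448 : 0.05875776
Convolve the two distributions (both contribute in 2-u steps):
  M: 0.82031×0.57395776 = 0.470823
  M+2: 0.82031×0.36728448 + 0.17969×0.57395776 = 0.404422
  M+4: 0.82031×0.05875776 + 0.17969×0.36728448 = 0.114197
  M+6: 0.17969×0.05875776 = 0.010558
Scale to base peak (0.470823) = 100: 100.00 : 85.90 : 24.25 : 2.24

100.00 : 85.90 : 24.25 : 2.24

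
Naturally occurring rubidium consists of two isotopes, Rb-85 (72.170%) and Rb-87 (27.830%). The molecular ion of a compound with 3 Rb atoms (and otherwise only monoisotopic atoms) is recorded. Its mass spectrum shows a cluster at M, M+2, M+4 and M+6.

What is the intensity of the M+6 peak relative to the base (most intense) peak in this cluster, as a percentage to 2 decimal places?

4.96%

Binomial terms of (0.72170 + 0.27830)^3: M 0.3759, M+2 0.4349, M+4 0.1677, M+6 0.0216 → M+2 is the base peak.
P(M+2) = C(3,1) × 0.72170^2 × 0.27830^1 = 3 × 0.52085089 × 0.2783 = 0.434858 (base)
P(M+6) = C(3,3) × 0.72170^0 × 0.27830^3 = 1 × 1.0000 × 0.02155458 = 0.021555
Relative intensity = 0.021555 / 0.434858 × 100 = 4.96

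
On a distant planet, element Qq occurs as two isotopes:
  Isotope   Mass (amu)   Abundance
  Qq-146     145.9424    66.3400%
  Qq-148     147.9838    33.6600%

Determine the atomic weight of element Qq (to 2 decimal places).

146.63 amu

Weight each isotope mass by its fractional abundance: 0.663400 × 145.9424 + 0.336600 × 147.9838
= 96.81819 + 49.81135 = 146.62954 amu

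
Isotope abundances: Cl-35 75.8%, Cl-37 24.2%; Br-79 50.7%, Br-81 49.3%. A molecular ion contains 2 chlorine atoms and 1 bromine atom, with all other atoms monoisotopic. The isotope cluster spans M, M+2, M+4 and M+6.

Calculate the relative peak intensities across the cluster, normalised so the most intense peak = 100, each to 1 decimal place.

Chlorine pattern (n=2): 0.574564 : 0.366872 : 0.058564
Bromine pattern (n=1): 0.5070 : 0.4930
Convolve the two distributions (both contribute in 2-u steps):
  M: 0.574564×0.5070 = 0.291304
  M+2: 0.574564×0.4930 + 0.366872×0.5070 = 0.469264
  M+4: 0.366872×0.4930 + 0.058564×0.5070 = 0.210560
  M+6: 0.058564×0.4930 = 0.028872
Scale to base peak (0.469264) = 100: 62.1 : 100.0 : 44.9 : 6.2

62.1 : 100.0 : 44.9 : 6.2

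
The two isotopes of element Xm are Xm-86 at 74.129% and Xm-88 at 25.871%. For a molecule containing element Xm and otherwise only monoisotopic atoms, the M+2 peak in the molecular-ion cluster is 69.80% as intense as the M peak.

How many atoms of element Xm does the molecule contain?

With n Xm atoms, P(M+2)/P(M) = C(n,1)·p^(n−1)q / p^n = n·q/p = n · 0.25871/0.74129.
n = 0.6980 × 0.74129/0.25871 = 2.00 ≈ 2

2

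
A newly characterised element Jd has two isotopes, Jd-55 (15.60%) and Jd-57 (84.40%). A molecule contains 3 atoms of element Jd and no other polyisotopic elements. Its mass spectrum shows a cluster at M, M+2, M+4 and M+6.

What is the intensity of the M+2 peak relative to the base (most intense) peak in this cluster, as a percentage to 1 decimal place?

Binomial terms of (0.1560 + 0.8440)^3: M 0.0038, M+2 0.0616, M+4 0.3334, M+6 0.6012 → M+6 is the base peak.
P(M+6) = C(3,3) × 0.1560^0 × 0.8440^3 = 1 × 1.0000 × 0.60121158 = 0.601212 (base)
P(M+2) = C(3,1) × 0.1560^2 × 0.8440^1 = 3 × 0.024336 × 0.8440 = 0.061619
Relative intensity = 0.061619 / 0.601212 × 100 = 10.2

10.2%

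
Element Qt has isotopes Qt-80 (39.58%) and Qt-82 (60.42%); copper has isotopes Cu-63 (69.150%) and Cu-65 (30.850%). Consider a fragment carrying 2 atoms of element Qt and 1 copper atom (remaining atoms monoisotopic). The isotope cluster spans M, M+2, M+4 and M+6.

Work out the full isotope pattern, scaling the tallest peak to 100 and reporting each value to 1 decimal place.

27.1 : 94.8 : 100.0 : 28.2

Element Qt pattern (n=2): 0.15665764 : 0.47828472 : 0.36505764
Copper pattern (n=1): 0.6915 : 0.3085
Convolve the two distributions (both contribute in 2-u steps):
  M: 0.15665764×0.6915 = 0.108329
  M+2: 0.15665764×0.3085 + 0.47828472×0.6915 = 0.379063
  M+4: 0.47828472×0.3085 + 0.36505764×0.6915 = 0.399988
  M+6: 0.36505764×0.3085 = 0.112620
Scale to base peak (0.399988) = 100: 27.1 : 94.8 : 100.0 : 28.2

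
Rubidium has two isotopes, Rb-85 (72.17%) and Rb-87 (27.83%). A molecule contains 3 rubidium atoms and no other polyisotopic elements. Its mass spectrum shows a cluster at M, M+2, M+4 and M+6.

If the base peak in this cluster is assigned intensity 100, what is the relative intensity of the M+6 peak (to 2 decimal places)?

(0.7217 + 0.2783)^3 gives M 0.3759, M+2 0.4349, M+4 0.1677, M+6 0.0216; the largest is M+2.
P(M+2) = C(3,1) × 0.7217^2 × 0.2783^1 = 3 × 0.52085089 × 0.2783 = 0.434858 (base)
P(M+6) = C(3,3) × 0.7217^0 × 0.2783^3 = 1 × 1.0000 × 0.02155458 = 0.021555
Relative intensity = 0.021555 / 0.434858 × 100 = 4.96

4.96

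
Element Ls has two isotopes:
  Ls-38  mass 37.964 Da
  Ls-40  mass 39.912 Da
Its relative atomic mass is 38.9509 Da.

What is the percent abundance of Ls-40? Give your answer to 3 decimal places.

50.662%

Let x be the fractional abundance of Ls-38; then Ls-40 has abundance 1 − x.
37.964·x + 39.912·(1 − x) = 38.9509
(37.964 − 39.912)·x = 38.9509 − 39.912
x = -0.9611 / -1.948 = 0.49338 → 49.338% Ls-38, 50.662% Ls-40.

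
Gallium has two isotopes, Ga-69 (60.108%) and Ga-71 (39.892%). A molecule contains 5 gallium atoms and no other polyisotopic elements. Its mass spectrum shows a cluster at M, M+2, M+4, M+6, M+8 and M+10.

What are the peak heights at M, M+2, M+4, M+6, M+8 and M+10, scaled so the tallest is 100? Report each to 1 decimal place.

22.7 : 75.3 : 100.0 : 66.4 : 22.0 : 2.9

Each Ga atom is independently Ga-69 (p = 0.60108) or Ga-71 (q = 0.39892); the cluster is the binomial expansion (p + q)^5.
P(M) = 0.60108^5 = 0.078462
P(M+2) = 5 × 0.60108^4 × 0.39892^1 = 0.260366
P(M+4) = 10 × 0.60108^3 × 0.39892^2 = 0.345596
P(M+6) = 10 × 0.60108^2 × 0.39892^3 = 0.229362
P(M+8) = 5 × 0.60108^1 × 0.39892^4 = 0.076111
P(M+10) = 0.39892^5 = 0.010103
The M+4 peak is largest (0.345596); scaling to 100 gives 22.7 : 75.3 : 100.0 : 66.4 : 22.0 : 2.9.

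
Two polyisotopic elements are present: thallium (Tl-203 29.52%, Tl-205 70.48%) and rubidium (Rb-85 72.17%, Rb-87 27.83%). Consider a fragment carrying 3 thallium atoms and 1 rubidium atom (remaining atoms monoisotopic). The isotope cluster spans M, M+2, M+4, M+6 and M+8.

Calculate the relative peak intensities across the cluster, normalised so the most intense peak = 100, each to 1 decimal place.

4.9 : 37.4 : 98.3 : 100.0 : 26.0

Thallium pattern (n=3): 0.02572463 : 0.18425524 : 0.43991564 : 0.35010449
Rubidium pattern (n=1): 0.7217 : 0.2783
Convolve the two distributions (both contribute in 2-u steps):
  M: 0.02572463×0.7217 = 0.018565
  M+2: 0.02572463×0.2783 + 0.18425524×0.7217 = 0.140136
  M+4: 0.18425524×0.2783 + 0.43991564×0.7217 = 0.368765
  M+6: 0.43991564×0.2783 + 0.35010449×0.7217 = 0.375099
  M+8: 0.35010449×0.2783 = 0.097434
Scale to base peak (0.375099) = 100: 4.9 : 37.4 : 98.3 : 100.0 : 26.0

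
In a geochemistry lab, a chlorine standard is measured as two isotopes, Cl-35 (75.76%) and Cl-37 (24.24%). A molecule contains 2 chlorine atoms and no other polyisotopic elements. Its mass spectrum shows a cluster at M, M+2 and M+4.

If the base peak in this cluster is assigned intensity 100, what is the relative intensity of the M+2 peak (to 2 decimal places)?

63.99

Term probabilities: M 0.5740, M+2 0.3673, M+4 0.0588. Base peak = M.
P(M) = C(2,0) × 0.7576^2 × 0.2424^0 = 1 × 0.57395776 × 1.0000 = 0.573958 (base)
P(M+2) = C(2,1) × 0.7576^1 × 0.2424^1 = 2 × 0.7576 × 0.2424 = 0.367284
Relative intensity = 0.367284 / 0.573958 × 100 = 63.99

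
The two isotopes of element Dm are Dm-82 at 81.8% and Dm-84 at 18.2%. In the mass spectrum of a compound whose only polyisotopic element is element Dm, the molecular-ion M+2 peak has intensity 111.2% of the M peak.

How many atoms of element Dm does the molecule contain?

5

For n independent Dm atoms, I(M+2)/I(M) = n · (abundance Dm-84) / (abundance Dm-82) = n · 0.182/0.818.
n = 1.112 × 0.818/0.182 = 5.00 ≈ 5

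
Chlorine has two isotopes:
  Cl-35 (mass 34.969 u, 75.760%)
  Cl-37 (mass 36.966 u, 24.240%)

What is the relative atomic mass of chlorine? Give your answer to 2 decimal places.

Weight each isotope mass by its fractional abundance: 0.75760 × 34.969 + 0.24240 × 36.966
= 26.4925 + 8.9606 = 35.4531 u

35.45 u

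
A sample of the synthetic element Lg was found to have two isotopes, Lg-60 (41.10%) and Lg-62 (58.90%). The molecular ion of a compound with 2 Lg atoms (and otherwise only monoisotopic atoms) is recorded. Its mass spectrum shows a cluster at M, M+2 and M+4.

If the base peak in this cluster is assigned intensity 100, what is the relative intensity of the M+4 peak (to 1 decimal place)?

71.7

Term probabilities: M 0.1689, M+2 0.4842, M+4 0.3469. Base peak = M+2.
P(M+2) = C(2,1) × 0.4110^1 × 0.5890^1 = 2 × 0.4110 × 0.5890 = 0.484158 (base)
P(M+4) = C(2,2) × 0.4110^0 × 0.5890^2 = 1 × 1.0000 × 0.346921 = 0.346921
Relative intensity = 0.346921 / 0.484158 × 100 = 71.7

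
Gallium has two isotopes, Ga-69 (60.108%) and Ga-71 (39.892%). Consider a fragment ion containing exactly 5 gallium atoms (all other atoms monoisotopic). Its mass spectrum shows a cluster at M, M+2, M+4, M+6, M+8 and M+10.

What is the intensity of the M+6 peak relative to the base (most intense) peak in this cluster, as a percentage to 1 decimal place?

Term probabilities: M 0.0785, M+2 0.2604, M+4 0.3456, M+6 0.2294, M+8 0.0761, M+10 0.0101. Base peak = M+4.
P(M+4) = C(5,2) × 0.60108^3 × 0.39892^2 = 10 × 0.2171685 × 0.15913717 = 0.345596 (base)
P(M+6) = C(5,3) × 0.60108^2 × 0.39892^3 = 10 × 0.36129717 × 0.063483 = 0.229362
Relative intensity = 0.229362 / 0.345596 × 100 = 66.4

66.4%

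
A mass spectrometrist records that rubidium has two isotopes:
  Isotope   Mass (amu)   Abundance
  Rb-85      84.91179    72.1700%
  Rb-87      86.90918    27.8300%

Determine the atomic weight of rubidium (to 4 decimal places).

85.4677 amu

Weight each isotope mass by its fractional abundance: 0.721700 × 84.91179 + 0.278300 × 86.90918
= 61.280839 + 24.186825 = 85.467664 amu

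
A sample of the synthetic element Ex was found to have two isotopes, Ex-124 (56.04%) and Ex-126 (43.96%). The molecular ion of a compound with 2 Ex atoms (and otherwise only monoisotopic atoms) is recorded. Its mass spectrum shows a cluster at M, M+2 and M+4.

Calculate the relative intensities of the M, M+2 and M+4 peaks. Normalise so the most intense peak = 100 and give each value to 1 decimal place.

63.7 : 100.0 : 39.2

Each Ex atom is independently Ex-124 (p = 0.5604) or Ex-126 (q = 0.4396); the cluster is the binomial expansion (p + q)^2.
P(M) = 0.5604^2 = 0.314048
P(M+2) = 2 × 0.5604^1 × 0.4396^1 = 0.492704
P(M+4) = 0.4396^2 = 0.193248
The M+2 peak is largest (0.492704); scaling to 100 gives 63.7 : 100.0 : 39.2.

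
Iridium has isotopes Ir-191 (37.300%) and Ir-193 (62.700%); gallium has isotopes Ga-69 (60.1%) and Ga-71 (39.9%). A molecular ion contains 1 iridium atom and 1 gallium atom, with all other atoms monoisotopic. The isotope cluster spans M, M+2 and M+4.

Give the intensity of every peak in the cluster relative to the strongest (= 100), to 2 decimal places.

Iridium pattern (n=1): 0.3730 : 0.6270
Gallium pattern (n=1): 0.6010 : 0.3990
Convolve the two distributions (both contribute in 2-u steps):
  M: 0.3730×0.6010 = 0.224173
  M+2: 0.3730×0.3990 + 0.6270×0.6010 = 0.525654
  M+4: 0.6270×0.3990 = 0.250173
Scale to base peak (0.525654) = 100: 42.65 : 100.00 : 47.59

42.65 : 100.00 : 47.59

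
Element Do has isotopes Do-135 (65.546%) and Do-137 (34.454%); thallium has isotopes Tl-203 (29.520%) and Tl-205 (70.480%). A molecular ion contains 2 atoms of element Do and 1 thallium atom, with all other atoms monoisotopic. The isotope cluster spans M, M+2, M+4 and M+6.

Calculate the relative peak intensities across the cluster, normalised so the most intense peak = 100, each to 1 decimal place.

Element Do pattern (n=2): 0.42962781 : 0.45166438 : 0.11870781
Thallium pattern (n=1): 0.2952 : 0.7048
Convolve the two distributions (both contribute in 2-u steps):
  M: 0.42962781×0.2952 = 0.126826
  M+2: 0.42962781×0.7048 + 0.45166438×0.2952 = 0.436133
  M+4: 0.45166438×0.7048 + 0.11870781×0.2952 = 0.353376
  M+6: 0.11870781×0.7048 = 0.083665
Scale to base peak (0.436133) = 100: 29.1 : 100.0 : 81.0 : 19.2

29.1 : 100.0 : 81.0 : 19.2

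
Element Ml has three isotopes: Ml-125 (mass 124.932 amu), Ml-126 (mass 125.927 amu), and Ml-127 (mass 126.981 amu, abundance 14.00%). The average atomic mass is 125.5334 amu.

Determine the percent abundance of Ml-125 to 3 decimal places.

54.388%

The remaining 86.00% is split between Ml-125 (fraction x) and Ml-126 (fraction 0.8600 − x).
Substituting: 124.932x + 125.927(0.8600 − x) = 107.75606
(124.932 − 125.927)x = -0.54116  ⇒  x = 0.54388, y = 0.31612
Ml-125: 54.388%, Ml-126: 31.612%.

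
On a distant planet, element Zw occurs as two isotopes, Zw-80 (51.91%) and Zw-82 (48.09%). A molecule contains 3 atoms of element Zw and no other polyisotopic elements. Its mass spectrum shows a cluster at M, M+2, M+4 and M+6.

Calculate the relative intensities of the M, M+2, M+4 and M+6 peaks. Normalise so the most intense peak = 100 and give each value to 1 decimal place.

Each Zw atom is independently Zw-80 (p = 0.5191) or Zw-82 (q = 0.4809); the cluster is the binomial expansion (p + q)^3.
P(M) = 0.5191^3 = 0.139879
P(M+2) = 3 × 0.5191^2 × 0.4809^1 = 0.388757
P(M+4) = 3 × 0.5191^1 × 0.4809^2 = 0.360149
P(M+6) = 0.4809^3 = 0.111215
The M+2 peak is largest (0.388757); scaling to 100 gives 36.0 : 100.0 : 92.6 : 28.6.

36.0 : 100.0 : 92.6 : 28.6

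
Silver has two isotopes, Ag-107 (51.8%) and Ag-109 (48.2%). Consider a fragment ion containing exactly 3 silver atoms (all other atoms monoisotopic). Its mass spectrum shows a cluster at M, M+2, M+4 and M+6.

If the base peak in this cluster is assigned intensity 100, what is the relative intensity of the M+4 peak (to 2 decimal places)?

93.05

(0.518 + 0.482)^3 gives M 0.1390, M+2 0.3880, M+4 0.3610, M+6 0.1120; the largest is M+2.
P(M+2) = C(3,1) × 0.518^2 × 0.482^1 = 3 × 0.268324 × 0.4820 = 0.387997 (base)
P(M+4) = C(3,2) × 0.518^1 × 0.482^2 = 3 × 0.5180 × 0.232324 = 0.361031
Relative intensity = 0.361031 / 0.387997 × 100 = 93.05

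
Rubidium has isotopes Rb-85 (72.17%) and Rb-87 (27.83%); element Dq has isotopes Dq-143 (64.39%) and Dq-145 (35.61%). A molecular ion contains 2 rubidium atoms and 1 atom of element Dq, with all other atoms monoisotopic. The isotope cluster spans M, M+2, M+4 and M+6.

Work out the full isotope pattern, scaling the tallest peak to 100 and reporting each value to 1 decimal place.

75.5 : 100.0 : 43.4 : 6.2

Rubidium pattern (n=2): 0.52085089 : 0.40169822 : 0.07745089
Element Dq pattern (n=1): 0.6439 : 0.3561
Convolve the two distributions (both contribute in 2-u steps):
  M: 0.52085089×0.6439 = 0.335376
  M+2: 0.52085089×0.3561 + 0.40169822×0.6439 = 0.444128
  M+4: 0.40169822×0.3561 + 0.07745089×0.6439 = 0.192915
  M+6: 0.07745089×0.3561 = 0.027580
Scale to base peak (0.444128) = 100: 75.5 : 100.0 : 43.4 : 6.2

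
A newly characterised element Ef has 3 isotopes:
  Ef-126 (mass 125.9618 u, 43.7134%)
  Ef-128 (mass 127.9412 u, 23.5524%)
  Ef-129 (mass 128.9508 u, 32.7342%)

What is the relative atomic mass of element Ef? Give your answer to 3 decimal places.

Average mass = Σ (abundance × isotope mass) = 0.437134 × 125.9618 + 0.235524 × 127.9412 + 0.327342 × 128.9508
= 55.06219 + 30.13322 + 42.21101 = 127.40642 u

127.406 u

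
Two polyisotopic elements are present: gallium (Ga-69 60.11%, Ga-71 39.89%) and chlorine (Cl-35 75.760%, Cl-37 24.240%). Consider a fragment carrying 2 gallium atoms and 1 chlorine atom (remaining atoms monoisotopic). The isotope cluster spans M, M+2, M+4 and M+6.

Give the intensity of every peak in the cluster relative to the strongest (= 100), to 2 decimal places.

Gallium pattern (n=2): 0.36132121 : 0.47955758 : 0.15912121
Chlorine pattern (n=1): 0.7576 : 0.2424
Convolve the two distributions (both contribute in 2-u steps):
  M: 0.36132121×0.7576 = 0.273737
  M+2: 0.36132121×0.2424 + 0.47955758×0.7576 = 0.450897
  M+4: 0.47955758×0.2424 + 0.15912121×0.7576 = 0.236795
  M+6: 0.15912121×0.2424 = 0.038571
Scale to base peak (0.450897) = 100: 60.71 : 100.00 : 52.52 : 8.55

60.71 : 100.00 : 52.52 : 8.55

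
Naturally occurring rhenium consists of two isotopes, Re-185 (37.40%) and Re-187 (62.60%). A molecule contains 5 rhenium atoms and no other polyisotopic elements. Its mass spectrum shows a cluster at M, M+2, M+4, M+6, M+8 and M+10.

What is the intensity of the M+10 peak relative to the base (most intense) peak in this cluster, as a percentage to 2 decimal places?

Binomial terms of (0.3740 + 0.6260)^5: M 0.0073, M+2 0.0612, M+4 0.2050, M+6 0.3431, M+8 0.2872, M+10 0.0961 → M+6 is the base peak.
P(M+6) = C(5,3) × 0.3740^2 × 0.6260^3 = 10 × 0.139876 × 0.24531438 = 0.343136 (base)
P(M+10) = C(5,5) × 0.3740^0 × 0.6260^5 = 1 × 1.0000 × 0.09613282 = 0.096133
Relative intensity = 0.096133 / 0.343136 × 100 = 28.02

28.02%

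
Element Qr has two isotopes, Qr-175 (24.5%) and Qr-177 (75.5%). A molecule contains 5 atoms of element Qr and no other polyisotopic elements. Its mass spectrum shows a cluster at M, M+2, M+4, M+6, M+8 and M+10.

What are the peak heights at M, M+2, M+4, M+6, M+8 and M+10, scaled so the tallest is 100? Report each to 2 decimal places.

Expanding (0.245 + 0.755)^5:
P(M) = 0.245^5 = 0.000883
P(M+2) = 5 × 0.245^4 × 0.755^1 = 0.013601
P(M+4) = 10 × 0.245^3 × 0.755^2 = 0.083829
P(M+6) = 10 × 0.245^2 × 0.755^3 = 0.258329
P(M+8) = 5 × 0.245^1 × 0.755^4 = 0.398037
P(M+10) = 0.755^5 = 0.245321
The M+8 peak is largest (0.398037); scaling to 100 gives 0.22 : 3.42 : 21.06 : 64.90 : 100.00 : 61.63.

0.22 : 3.42 : 21.06 : 64.90 : 100.00 : 61.63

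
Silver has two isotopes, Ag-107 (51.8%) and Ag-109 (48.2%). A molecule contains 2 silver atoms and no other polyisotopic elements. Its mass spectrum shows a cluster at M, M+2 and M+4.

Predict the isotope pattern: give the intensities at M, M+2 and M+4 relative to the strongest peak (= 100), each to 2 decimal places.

53.73 : 100.00 : 46.53

The 2 Ag atoms are independent, so intensities follow the terms of (0.518 + 0.482)^2.
P(M) = 0.518^2 = 0.268324
P(M+2) = 2 × 0.518^1 × 0.482^1 = 0.499352
P(M+4) = 0.482^2 = 0.232324
The M+2 peak is largest (0.499352); scaling to 100 gives 53.73 : 100.00 : 46.53.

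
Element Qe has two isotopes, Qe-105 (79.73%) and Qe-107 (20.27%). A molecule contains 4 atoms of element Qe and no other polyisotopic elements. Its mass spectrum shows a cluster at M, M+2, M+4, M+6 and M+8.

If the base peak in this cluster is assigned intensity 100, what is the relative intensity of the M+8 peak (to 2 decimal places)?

Term probabilities: M 0.4041, M+2 0.4109, M+4 0.1567, M+6 0.0266, M+8 0.0017. Base peak = M+2.
P(M+2) = C(4,1) × 0.7973^3 × 0.2027^1 = 4 × 0.50683348 × 0.2027 = 0.410941 (base)
P(M+8) = C(4,4) × 0.7973^0 × 0.2027^4 = 1 × 1.0000 × 0.00168817 = 0.001688
Relative intensity = 0.001688 / 0.410941 × 100 = 0.41

0.41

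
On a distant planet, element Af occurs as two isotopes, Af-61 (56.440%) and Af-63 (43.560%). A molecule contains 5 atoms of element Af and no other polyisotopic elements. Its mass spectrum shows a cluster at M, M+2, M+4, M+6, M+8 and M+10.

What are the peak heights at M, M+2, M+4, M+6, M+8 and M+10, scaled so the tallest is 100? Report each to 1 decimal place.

Expanding (0.56440 + 0.43560)^5:
P(M) = 0.56440^5 = 0.057271
P(M+2) = 5 × 0.56440^4 × 0.43560^1 = 0.221007
P(M+4) = 10 × 0.56440^3 × 0.43560^2 = 0.341143
P(M+6) = 10 × 0.56440^2 × 0.43560^3 = 0.263292
P(M+8) = 5 × 0.56440^1 × 0.43560^4 = 0.101603
P(M+10) = 0.43560^5 = 0.015683
The M+4 peak is largest (0.341143); scaling to 100 gives 16.8 : 64.8 : 100.0 : 77.2 : 29.8 : 4.6.

16.8 : 64.8 : 100.0 : 77.2 : 29.8 : 4.6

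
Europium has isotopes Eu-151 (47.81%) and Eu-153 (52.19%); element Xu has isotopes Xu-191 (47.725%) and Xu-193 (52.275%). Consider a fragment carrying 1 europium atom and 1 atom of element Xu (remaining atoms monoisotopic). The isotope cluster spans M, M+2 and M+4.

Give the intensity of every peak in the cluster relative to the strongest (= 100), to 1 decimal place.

45.7 : 100.0 : 54.7

Europium pattern (n=1): 0.4781 : 0.5219
Element Xu pattern (n=1): 0.47725 : 0.52275
Convolve the two distributions (both contribute in 2-u steps):
  M: 0.4781×0.47725 = 0.228173
  M+2: 0.4781×0.52275 + 0.5219×0.47725 = 0.499004
  M+4: 0.5219×0.52275 = 0.272823
Scale to base peak (0.499004) = 100: 45.7 : 100.0 : 54.7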